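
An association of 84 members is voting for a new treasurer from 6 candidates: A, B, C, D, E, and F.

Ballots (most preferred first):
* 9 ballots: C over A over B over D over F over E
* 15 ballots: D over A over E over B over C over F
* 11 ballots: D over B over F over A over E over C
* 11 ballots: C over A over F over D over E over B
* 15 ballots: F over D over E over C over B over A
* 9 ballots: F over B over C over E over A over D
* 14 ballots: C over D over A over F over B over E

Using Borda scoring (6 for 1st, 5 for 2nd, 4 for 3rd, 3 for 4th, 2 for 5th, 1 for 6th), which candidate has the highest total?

D

A: 9×5 + 15×5 + 11×3 + 11×5 + 15×1 + 9×2 + 14×4 = 297
B: 9×4 + 15×3 + 11×5 + 11×1 + 15×2 + 9×5 + 14×2 = 250
C: 9×6 + 15×2 + 11×1 + 11×6 + 15×3 + 9×4 + 14×6 = 326
D: 9×3 + 15×6 + 11×6 + 11×3 + 15×5 + 9×1 + 14×5 = 370
E: 9×1 + 15×4 + 11×2 + 11×2 + 15×4 + 9×3 + 14×1 = 214
F: 9×2 + 15×1 + 11×4 + 11×4 + 15×6 + 9×6 + 14×3 = 307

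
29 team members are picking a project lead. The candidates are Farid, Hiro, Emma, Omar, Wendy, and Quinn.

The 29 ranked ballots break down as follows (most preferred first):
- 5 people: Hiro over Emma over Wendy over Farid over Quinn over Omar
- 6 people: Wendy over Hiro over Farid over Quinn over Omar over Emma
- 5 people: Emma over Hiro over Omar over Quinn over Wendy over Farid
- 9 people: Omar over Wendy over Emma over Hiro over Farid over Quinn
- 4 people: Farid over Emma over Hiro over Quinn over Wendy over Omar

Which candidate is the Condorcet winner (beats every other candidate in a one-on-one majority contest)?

Wendy

Wendy vs Farid: 25–4
Wendy vs Hiro: 15–14
Wendy vs Emma: 15–14
Wendy vs Omar: 15–14
Wendy vs Quinn: 20–9
Wendy beats every other candidate.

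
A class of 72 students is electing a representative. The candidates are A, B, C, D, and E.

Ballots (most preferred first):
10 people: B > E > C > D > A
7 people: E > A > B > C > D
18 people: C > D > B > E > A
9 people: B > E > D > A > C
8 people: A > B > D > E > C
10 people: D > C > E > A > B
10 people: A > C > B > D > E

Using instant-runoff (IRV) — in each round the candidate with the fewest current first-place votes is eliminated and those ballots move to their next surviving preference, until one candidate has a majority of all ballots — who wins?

C

Round 1: A 18, B 19, C 18, D 10, E 7. E eliminated.
Round 2: A 25, B 19, C 18, D 10. D eliminated.
Round 3: A 25, B 19, C 28. B eliminated.
Round 4: A 34, C 38. C has a majority (≥37).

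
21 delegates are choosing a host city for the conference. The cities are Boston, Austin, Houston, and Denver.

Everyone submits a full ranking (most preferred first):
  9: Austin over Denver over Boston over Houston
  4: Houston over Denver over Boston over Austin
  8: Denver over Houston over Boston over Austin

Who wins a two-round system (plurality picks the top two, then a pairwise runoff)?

Denver

Round 1 first-place votes: Boston 0, Austin 9, Houston 4, Denver 8. Austin and Denver advance.
Runoff: Austin is ranked above Denver on 9 ballots, Denver above Austin on 12.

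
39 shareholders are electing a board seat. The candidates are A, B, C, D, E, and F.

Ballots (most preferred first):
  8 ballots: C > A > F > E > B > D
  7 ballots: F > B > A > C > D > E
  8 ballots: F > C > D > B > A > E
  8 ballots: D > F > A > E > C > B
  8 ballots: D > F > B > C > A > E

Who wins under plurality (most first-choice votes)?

First-place votes: A 0, B 0, C 8, D 16, E 0, F 15.

D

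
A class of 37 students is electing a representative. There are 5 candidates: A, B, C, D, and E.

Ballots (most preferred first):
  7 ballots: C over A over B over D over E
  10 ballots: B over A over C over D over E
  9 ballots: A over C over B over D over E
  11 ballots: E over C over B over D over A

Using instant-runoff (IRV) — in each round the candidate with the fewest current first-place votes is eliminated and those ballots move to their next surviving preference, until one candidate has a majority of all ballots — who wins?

Round 1: A 9, B 10, C 7, D 0, E 11. D eliminated.
Round 2: A 9, B 10, C 7, E 11. C eliminated.
Round 3: A 16, B 10, E 11. B eliminated.
Round 4: A 26, E 11. A has a majority (≥19).

A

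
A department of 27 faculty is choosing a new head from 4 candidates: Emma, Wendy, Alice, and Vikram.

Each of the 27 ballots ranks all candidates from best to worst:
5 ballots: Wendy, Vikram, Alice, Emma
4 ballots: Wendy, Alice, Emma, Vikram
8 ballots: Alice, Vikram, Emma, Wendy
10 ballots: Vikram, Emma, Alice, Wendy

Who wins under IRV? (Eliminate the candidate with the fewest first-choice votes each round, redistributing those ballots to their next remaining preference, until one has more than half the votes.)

Round 1: Emma 0, Wendy 9, Alice 8, Vikram 10. Emma eliminated.
Round 2: Wendy 9, Alice 8, Vikram 10. Alice eliminated.
Round 3: Wendy 9, Vikram 18. Vikram has a majority (≥14).

Vikram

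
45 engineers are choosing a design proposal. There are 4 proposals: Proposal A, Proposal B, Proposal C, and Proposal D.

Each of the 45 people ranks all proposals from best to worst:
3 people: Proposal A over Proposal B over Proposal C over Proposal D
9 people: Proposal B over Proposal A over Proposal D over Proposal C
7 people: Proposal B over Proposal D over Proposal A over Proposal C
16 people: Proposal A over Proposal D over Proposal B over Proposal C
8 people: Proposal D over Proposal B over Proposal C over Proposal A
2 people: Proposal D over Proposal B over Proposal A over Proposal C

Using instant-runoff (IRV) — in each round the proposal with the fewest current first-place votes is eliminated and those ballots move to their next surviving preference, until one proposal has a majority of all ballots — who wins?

Proposal B

Round 1: Proposal A 19, Proposal B 16, Proposal C 0, Proposal D 10. Proposal C eliminated.
Round 2: Proposal A 19, Proposal B 16, Proposal D 10. Proposal D eliminated.
Round 3: Proposal A 19, Proposal B 26. Proposal B has a majority (≥23).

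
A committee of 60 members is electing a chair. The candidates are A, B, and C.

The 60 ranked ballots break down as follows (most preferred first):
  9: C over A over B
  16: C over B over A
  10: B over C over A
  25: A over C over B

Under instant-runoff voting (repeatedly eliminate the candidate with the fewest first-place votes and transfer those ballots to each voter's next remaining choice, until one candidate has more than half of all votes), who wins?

Round 1: A 25, B 10, C 25. B eliminated.
Round 2: A 25, C 35. C has a majority (≥31).

C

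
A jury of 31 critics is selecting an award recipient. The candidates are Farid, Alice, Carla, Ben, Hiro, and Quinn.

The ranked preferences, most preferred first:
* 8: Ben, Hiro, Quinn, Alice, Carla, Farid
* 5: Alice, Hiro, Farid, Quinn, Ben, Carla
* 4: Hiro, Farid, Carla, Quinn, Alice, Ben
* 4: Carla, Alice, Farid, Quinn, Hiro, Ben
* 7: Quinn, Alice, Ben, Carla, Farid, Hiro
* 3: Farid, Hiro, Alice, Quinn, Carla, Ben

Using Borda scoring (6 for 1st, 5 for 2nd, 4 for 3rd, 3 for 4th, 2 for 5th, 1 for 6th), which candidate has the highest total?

Alice

Farid: 8×1 + 5×4 + 4×5 + 4×4 + 7×2 + 3×6 = 96
Alice: 8×3 + 5×6 + 4×2 + 4×5 + 7×5 + 3×4 = 129
Carla: 8×2 + 5×1 + 4×4 + 4×6 + 7×3 + 3×2 = 88
Ben: 8×6 + 5×2 + 4×1 + 4×1 + 7×4 + 3×1 = 97
Hiro: 8×5 + 5×5 + 4×6 + 4×2 + 7×1 + 3×5 = 119
Quinn: 8×4 + 5×3 + 4×3 + 4×3 + 7×6 + 3×3 = 122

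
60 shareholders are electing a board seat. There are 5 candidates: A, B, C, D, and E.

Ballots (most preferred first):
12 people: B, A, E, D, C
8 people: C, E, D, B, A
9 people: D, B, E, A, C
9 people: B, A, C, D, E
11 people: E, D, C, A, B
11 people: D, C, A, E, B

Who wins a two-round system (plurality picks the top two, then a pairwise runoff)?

Round 1 first-place votes: A 0, B 21, C 8, D 20, E 11. B and D advance.
Runoff: B is ranked above D on 21 ballots, D above B on 39.

D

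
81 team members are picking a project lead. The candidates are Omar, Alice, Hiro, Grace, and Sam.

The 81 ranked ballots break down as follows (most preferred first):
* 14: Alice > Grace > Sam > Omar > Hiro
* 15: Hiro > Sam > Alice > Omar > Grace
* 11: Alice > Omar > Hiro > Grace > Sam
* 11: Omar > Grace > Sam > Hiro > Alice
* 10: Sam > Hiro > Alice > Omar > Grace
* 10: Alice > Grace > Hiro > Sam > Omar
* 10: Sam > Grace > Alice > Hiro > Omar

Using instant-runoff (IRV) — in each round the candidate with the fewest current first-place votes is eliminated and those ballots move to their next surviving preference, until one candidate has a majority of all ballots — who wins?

Round 1: Omar 11, Alice 35, Hiro 15, Grace 0, Sam 20. Grace eliminated.
Round 2: Omar 11, Alice 35, Hiro 15, Sam 20. Omar eliminated.
Round 3: Alice 35, Hiro 15, Sam 31. Hiro eliminated.
Round 4: Alice 35, Sam 46. Sam has a majority (≥41).

Sam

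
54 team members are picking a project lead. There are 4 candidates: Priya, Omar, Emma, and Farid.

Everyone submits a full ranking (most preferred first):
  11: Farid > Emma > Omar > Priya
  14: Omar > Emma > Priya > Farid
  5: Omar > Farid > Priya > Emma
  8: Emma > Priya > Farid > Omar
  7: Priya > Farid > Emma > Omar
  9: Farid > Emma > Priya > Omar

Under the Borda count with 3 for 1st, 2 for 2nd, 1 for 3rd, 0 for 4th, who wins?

Priya: 11×0 + 14×1 + 5×1 + 8×2 + 7×3 + 9×1 = 65
Omar: 11×1 + 14×3 + 5×3 + 8×0 + 7×0 + 9×0 = 68
Emma: 11×2 + 14×2 + 5×0 + 8×3 + 7×1 + 9×2 = 99
Farid: 11×3 + 14×0 + 5×2 + 8×1 + 7×2 + 9×3 = 92

Emma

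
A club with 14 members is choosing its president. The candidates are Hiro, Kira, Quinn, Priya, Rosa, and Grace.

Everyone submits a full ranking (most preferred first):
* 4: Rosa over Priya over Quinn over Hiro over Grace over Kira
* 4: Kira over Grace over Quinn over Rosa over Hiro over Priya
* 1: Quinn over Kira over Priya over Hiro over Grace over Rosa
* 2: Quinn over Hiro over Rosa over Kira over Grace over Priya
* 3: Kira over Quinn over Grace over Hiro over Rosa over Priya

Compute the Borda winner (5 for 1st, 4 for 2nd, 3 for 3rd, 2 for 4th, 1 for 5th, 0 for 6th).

Hiro: 4×2 + 4×1 + 1×2 + 2×4 + 3×2 = 28
Kira: 4×0 + 4×5 + 1×4 + 2×2 + 3×5 = 43
Quinn: 4×3 + 4×3 + 1×5 + 2×5 + 3×4 = 51
Priya: 4×4 + 4×0 + 1×3 + 2×0 + 3×0 = 19
Rosa: 4×5 + 4×2 + 1×0 + 2×3 + 3×1 = 37
Grace: 4×1 + 4×4 + 1×1 + 2×1 + 3×3 = 32

Quinn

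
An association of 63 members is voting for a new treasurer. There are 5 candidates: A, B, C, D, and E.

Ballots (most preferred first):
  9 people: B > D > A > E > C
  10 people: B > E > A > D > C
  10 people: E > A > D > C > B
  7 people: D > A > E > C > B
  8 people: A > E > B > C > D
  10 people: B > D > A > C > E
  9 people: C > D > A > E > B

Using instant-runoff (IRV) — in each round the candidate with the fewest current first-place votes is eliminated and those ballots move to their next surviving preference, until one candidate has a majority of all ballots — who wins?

Round 1: A 8, B 29, C 9, D 7, E 10. D eliminated.
Round 2: A 15, B 29, C 9, E 10. C eliminated.
Round 3: A 24, B 29, E 10. E eliminated.
Round 4: A 34, B 29. A has a majority (≥32).

A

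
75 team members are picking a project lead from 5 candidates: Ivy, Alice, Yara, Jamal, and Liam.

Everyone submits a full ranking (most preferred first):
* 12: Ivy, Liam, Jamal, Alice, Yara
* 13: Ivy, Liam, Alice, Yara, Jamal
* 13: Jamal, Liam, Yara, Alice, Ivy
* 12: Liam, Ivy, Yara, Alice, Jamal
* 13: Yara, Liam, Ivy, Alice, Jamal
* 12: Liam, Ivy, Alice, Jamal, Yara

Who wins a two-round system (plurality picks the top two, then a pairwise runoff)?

Round 1 first-place votes: Ivy 25, Alice 0, Yara 13, Jamal 13, Liam 24. Ivy and Liam advance.
Runoff: Ivy is ranked above Liam on 25 ballots, Liam above Ivy on 50.

Liam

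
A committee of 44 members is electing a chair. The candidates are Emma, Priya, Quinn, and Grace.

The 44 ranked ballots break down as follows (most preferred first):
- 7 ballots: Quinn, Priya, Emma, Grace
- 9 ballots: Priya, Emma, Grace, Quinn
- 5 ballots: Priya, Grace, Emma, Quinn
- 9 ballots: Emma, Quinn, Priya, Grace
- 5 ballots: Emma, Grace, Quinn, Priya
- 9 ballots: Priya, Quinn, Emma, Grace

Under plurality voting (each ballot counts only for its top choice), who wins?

First-place votes: Emma 14, Priya 23, Quinn 7, Grace 0.

Priya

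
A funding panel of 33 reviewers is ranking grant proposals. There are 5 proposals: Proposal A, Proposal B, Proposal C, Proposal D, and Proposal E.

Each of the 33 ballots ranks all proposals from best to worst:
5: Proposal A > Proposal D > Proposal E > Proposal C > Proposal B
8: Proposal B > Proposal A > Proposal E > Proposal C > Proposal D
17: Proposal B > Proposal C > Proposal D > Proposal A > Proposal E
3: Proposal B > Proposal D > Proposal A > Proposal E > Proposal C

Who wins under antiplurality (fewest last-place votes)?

Last-place votes: Proposal A 0, Proposal B 5, Proposal C 3, Proposal D 8, Proposal E 17.

Proposal A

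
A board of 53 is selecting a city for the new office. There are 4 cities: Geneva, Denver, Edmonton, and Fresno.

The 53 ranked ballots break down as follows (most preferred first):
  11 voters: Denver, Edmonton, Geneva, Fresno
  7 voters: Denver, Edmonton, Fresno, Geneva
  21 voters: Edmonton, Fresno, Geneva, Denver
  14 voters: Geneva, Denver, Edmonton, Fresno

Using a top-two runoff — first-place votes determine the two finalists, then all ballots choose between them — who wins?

Round 1 first-place votes: Geneva 14, Denver 18, Edmonton 21, Fresno 0. Edmonton and Denver advance.
Runoff: Edmonton is ranked above Denver on 21 ballots, Denver above Edmonton on 32.

Denver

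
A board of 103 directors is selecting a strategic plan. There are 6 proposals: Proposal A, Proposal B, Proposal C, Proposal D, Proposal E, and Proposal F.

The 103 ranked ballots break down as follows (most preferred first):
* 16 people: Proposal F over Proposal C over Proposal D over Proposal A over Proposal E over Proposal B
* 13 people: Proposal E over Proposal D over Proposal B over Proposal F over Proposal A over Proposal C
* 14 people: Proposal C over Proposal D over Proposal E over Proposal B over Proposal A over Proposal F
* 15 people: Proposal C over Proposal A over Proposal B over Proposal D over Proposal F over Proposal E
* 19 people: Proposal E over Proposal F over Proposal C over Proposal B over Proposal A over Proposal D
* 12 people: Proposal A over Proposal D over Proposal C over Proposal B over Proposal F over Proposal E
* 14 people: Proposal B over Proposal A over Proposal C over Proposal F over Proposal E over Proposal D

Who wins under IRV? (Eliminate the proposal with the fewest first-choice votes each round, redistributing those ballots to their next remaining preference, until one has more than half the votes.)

Round 1: Proposal A 12, Proposal B 14, Proposal C 29, Proposal D 0, Proposal E 32, Proposal F 16. Proposal D eliminated.
Round 2: Proposal A 12, Proposal B 14, Proposal C 29, Proposal E 32, Proposal F 16. Proposal A eliminated.
Round 3: Proposal B 14, Proposal C 41, Proposal E 32, Proposal F 16. Proposal B eliminated.
Round 4: Proposal C 55, Proposal E 32, Proposal F 16. Proposal C has a majority (≥52).

Proposal C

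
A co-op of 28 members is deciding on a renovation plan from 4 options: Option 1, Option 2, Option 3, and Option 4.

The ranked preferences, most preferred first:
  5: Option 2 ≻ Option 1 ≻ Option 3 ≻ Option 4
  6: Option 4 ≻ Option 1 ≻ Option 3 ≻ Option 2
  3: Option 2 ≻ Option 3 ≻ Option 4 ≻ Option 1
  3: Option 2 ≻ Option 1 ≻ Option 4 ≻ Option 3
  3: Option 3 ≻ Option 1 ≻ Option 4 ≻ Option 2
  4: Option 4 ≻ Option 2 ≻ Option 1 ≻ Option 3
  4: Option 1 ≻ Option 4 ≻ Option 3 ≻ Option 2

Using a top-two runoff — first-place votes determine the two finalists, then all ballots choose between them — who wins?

Round 1 first-place votes: Option 1 4, Option 2 11, Option 3 3, Option 4 10. Option 2 and Option 4 advance.
Runoff: Option 2 is ranked above Option 4 on 11 ballots, Option 4 above Option 2 on 17.

Option 4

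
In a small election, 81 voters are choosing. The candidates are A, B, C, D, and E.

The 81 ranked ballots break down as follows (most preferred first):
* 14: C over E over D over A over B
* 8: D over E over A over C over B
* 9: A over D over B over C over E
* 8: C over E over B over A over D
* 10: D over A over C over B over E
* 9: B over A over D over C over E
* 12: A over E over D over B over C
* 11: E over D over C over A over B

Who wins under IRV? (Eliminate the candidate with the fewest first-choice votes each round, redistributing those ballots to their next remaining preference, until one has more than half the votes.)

Round 1: A 21, B 9, C 22, D 18, E 11. B eliminated.
Round 2: A 30, C 22, D 18, E 11. E eliminated.
Round 3: A 30, C 22, D 29. C eliminated.
Round 4: A 38, D 43. D has a majority (≥41).

D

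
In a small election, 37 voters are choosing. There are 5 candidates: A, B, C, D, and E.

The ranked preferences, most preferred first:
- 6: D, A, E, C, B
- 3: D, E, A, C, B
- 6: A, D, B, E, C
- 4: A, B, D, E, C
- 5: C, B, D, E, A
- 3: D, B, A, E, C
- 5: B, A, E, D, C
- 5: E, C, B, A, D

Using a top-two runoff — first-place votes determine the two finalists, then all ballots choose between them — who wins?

A

Round 1 first-place votes: A 10, B 5, C 5, D 12, E 5. D and A advance.
Runoff: D is ranked above A on 17 ballots, A above D on 20.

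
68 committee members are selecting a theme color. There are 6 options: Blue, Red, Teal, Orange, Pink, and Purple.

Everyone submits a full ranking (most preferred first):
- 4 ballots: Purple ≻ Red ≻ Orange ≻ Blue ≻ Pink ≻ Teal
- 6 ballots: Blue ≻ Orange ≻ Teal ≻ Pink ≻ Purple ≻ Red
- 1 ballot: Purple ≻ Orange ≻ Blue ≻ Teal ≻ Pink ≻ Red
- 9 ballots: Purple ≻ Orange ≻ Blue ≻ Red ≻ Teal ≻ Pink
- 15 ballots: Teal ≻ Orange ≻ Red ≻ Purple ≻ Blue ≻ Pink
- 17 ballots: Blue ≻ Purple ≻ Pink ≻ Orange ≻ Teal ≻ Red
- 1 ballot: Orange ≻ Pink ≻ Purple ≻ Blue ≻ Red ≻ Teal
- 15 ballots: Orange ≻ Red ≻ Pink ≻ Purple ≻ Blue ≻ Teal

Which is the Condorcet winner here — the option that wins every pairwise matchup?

Orange

Orange vs Blue: 45–23
Orange vs Red: 64–4
Orange vs Teal: 53–15
Orange vs Pink: 51–17
Orange vs Purple: 37–31
Orange beats every other option.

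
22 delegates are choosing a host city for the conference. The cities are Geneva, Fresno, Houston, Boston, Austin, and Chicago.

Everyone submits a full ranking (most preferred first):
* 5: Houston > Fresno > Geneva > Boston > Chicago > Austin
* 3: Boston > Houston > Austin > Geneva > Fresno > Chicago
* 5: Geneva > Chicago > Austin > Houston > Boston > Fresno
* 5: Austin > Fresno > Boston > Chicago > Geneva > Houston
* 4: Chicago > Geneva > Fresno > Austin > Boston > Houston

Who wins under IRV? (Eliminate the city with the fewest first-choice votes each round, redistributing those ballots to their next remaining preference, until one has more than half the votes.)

Round 1: Geneva 5, Fresno 0, Houston 5, Boston 3, Austin 5, Chicago 4. Fresno eliminated.
Round 2: Geneva 5, Houston 5, Boston 3, Austin 5, Chicago 4. Boston eliminated.
Round 3: Geneva 5, Houston 8, Austin 5, Chicago 4. Chicago eliminated.
Round 4: Geneva 9, Houston 8, Austin 5. Austin eliminated.
Round 5: Geneva 14, Houston 8. Geneva has a majority (≥12).

Geneva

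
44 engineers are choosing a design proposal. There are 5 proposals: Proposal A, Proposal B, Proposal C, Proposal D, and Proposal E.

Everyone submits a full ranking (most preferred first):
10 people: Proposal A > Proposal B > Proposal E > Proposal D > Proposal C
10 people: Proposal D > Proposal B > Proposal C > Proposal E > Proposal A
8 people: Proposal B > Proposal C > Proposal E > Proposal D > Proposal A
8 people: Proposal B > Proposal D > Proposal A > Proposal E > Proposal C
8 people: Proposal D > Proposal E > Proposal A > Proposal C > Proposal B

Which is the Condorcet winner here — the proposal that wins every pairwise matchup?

Proposal B

Proposal B vs Proposal A: 26–18
Proposal B vs Proposal C: 36–8
Proposal B vs Proposal D: 26–18
Proposal B vs Proposal E: 36–8
Proposal B beats every other proposal.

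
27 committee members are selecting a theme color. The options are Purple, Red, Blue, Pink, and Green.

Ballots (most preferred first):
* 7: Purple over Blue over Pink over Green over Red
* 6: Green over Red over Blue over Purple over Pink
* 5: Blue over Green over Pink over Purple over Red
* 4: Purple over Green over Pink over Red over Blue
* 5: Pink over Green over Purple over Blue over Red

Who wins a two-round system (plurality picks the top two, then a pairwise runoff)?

Round 1 first-place votes: Purple 11, Red 0, Blue 5, Pink 5, Green 6. Purple and Green advance.
Runoff: Purple is ranked above Green on 11 ballots, Green above Purple on 16.

Green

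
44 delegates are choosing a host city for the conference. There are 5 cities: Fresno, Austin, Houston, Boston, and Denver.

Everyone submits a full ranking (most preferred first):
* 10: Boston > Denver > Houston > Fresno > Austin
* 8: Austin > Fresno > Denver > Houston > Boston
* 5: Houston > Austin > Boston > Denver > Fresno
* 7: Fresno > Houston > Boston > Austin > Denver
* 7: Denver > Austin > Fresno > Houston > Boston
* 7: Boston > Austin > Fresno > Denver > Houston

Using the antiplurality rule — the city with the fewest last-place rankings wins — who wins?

Fresno

Last-place votes: Fresno 5, Austin 10, Houston 7, Boston 15, Denver 7.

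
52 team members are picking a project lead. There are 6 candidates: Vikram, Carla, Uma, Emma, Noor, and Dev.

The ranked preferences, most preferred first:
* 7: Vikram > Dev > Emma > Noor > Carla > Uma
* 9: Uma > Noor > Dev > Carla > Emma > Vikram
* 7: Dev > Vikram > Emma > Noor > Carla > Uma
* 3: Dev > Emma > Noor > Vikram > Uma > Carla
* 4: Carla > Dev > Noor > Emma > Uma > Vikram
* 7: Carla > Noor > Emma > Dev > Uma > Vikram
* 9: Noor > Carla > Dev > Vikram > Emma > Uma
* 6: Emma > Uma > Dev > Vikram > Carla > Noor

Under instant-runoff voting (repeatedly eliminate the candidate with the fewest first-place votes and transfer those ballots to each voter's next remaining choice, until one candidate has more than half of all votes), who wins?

Dev

Round 1: Vikram 7, Carla 11, Uma 9, Emma 6, Noor 9, Dev 10. Emma eliminated.
Round 2: Vikram 7, Carla 11, Uma 15, Noor 9, Dev 10. Vikram eliminated.
Round 3: Carla 11, Uma 15, Noor 9, Dev 17. Noor eliminated.
Round 4: Carla 20, Uma 15, Dev 17. Uma eliminated.
Round 5: Carla 20, Dev 32. Dev has a majority (≥27).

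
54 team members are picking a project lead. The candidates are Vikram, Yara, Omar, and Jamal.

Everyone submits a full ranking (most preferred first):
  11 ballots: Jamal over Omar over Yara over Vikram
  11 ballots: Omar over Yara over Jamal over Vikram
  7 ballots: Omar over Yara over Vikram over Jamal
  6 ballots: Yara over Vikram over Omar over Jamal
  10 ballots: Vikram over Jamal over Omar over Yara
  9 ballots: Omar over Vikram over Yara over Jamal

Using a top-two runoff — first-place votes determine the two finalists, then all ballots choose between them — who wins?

Omar

Round 1 first-place votes: Vikram 10, Yara 6, Omar 27, Jamal 11. Omar and Jamal advance.
Runoff: Omar is ranked above Jamal on 33 ballots, Jamal above Omar on 21.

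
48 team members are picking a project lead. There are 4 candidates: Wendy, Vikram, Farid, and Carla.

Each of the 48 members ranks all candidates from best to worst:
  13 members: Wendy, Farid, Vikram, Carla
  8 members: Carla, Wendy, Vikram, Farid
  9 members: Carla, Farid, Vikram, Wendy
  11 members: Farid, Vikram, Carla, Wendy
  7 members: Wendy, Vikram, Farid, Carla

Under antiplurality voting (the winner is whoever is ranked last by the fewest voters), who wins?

Vikram

Last-place votes: Wendy 20, Vikram 0, Farid 8, Carla 20.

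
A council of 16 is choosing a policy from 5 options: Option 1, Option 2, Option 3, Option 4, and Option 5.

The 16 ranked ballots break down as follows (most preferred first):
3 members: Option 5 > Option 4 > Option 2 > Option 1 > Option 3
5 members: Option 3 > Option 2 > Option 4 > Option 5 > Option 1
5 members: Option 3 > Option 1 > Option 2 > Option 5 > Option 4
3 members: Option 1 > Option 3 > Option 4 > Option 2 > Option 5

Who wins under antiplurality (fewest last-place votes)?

Option 2

Last-place votes: Option 1 5, Option 2 0, Option 3 3, Option 4 5, Option 5 3.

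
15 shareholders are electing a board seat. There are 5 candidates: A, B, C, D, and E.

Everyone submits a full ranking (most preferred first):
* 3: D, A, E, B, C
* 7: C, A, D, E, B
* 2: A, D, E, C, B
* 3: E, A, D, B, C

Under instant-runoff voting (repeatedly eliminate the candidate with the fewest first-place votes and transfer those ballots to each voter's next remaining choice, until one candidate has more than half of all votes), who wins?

Round 1: A 2, B 0, C 7, D 3, E 3. B eliminated.
Round 2: A 2, C 7, D 3, E 3. A eliminated.
Round 3: C 7, D 5, E 3. E eliminated.
Round 4: C 7, D 8. D has a majority (≥8).

D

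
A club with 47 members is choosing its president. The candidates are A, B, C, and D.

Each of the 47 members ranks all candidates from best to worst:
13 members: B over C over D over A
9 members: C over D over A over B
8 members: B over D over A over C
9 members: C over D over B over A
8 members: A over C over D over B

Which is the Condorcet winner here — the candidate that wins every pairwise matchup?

C vs A: 31–16
C vs B: 26–21
C vs D: 39–8
C beats every other candidate.

C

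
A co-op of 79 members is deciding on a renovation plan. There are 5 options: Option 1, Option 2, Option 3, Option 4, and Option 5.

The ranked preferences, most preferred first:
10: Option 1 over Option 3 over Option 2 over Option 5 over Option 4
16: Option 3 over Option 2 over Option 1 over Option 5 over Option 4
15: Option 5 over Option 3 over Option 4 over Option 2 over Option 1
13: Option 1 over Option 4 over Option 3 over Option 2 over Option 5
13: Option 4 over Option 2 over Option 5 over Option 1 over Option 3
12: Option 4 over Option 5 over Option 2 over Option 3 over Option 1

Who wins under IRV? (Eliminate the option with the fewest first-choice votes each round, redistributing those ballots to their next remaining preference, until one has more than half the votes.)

Option 3

Round 1: Option 1 23, Option 2 0, Option 3 16, Option 4 25, Option 5 15. Option 2 eliminated.
Round 2: Option 1 23, Option 3 16, Option 4 25, Option 5 15. Option 5 eliminated.
Round 3: Option 1 23, Option 3 31, Option 4 25. Option 1 eliminated.
Round 4: Option 3 41, Option 4 38. Option 3 has a majority (≥40).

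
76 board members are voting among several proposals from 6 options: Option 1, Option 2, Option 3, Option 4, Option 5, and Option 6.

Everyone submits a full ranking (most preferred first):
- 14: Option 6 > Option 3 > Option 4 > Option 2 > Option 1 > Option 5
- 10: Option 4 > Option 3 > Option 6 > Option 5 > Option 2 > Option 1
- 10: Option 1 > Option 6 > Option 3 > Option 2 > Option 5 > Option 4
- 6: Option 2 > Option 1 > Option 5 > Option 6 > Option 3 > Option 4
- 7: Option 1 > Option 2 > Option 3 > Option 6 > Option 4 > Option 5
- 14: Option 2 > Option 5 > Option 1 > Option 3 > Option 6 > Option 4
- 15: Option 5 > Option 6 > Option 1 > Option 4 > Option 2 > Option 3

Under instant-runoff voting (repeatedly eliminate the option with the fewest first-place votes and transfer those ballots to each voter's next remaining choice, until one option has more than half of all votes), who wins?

Option 6

Round 1: Option 1 17, Option 2 20, Option 3 0, Option 4 10, Option 5 15, Option 6 14. Option 3 eliminated.
Round 2: Option 1 17, Option 2 20, Option 4 10, Option 5 15, Option 6 14. Option 4 eliminated.
Round 3: Option 1 17, Option 2 20, Option 5 15, Option 6 24. Option 5 eliminated.
Round 4: Option 1 17, Option 2 20, Option 6 39. Option 6 has a majority (≥39).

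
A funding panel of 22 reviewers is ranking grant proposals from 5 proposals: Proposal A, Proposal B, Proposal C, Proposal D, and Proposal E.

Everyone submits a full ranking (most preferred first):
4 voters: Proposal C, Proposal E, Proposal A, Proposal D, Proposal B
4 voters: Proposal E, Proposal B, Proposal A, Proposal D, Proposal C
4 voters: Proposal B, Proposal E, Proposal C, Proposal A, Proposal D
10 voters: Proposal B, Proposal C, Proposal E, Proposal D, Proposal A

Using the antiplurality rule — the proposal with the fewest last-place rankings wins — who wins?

Last-place votes: Proposal A 10, Proposal B 4, Proposal C 4, Proposal D 4, Proposal E 0.

Proposal E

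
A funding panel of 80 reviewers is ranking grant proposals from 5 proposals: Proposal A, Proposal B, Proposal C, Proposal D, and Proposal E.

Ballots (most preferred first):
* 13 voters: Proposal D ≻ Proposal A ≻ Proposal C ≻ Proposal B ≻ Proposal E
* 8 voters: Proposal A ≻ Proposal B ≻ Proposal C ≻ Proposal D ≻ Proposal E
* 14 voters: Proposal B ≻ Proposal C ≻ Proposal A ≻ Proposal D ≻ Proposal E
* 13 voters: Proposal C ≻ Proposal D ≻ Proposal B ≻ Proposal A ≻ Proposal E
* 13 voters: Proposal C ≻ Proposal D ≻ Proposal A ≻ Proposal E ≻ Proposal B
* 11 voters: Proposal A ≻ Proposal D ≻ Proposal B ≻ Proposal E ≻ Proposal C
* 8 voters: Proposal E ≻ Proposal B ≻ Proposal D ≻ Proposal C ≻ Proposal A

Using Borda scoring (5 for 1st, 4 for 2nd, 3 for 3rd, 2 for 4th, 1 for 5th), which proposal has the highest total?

Proposal D

Proposal A: 13×4 + 8×5 + 14×3 + 13×2 + 13×3 + 11×5 + 8×1 = 262
Proposal B: 13×2 + 8×4 + 14×5 + 13×3 + 13×1 + 11×3 + 8×4 = 245
Proposal C: 13×3 + 8×3 + 14×4 + 13×5 + 13×5 + 11×1 + 8×2 = 276
Proposal D: 13×5 + 8×2 + 14×2 + 13×4 + 13×4 + 11×4 + 8×3 = 281
Proposal E: 13×1 + 8×1 + 14×1 + 13×1 + 13×2 + 11×2 + 8×5 = 136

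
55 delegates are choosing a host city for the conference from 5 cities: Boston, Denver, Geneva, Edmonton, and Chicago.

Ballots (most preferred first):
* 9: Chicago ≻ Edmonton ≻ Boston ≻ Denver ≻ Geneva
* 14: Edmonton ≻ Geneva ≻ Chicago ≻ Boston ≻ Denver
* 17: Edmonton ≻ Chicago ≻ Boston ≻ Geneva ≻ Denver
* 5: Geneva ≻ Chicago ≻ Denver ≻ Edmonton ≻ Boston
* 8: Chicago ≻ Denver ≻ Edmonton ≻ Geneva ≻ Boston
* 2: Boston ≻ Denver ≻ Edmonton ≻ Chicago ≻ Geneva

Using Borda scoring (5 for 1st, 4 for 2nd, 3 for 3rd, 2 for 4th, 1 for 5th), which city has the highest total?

Boston: 9×3 + 14×2 + 17×3 + 5×1 + 8×1 + 2×5 = 129
Denver: 9×2 + 14×1 + 17×1 + 5×3 + 8×4 + 2×4 = 104
Geneva: 9×1 + 14×4 + 17×2 + 5×5 + 8×2 + 2×1 = 142
Edmonton: 9×4 + 14×5 + 17×5 + 5×2 + 8×3 + 2×3 = 231
Chicago: 9×5 + 14×3 + 17×4 + 5×4 + 8×5 + 2×2 = 219

Edmonton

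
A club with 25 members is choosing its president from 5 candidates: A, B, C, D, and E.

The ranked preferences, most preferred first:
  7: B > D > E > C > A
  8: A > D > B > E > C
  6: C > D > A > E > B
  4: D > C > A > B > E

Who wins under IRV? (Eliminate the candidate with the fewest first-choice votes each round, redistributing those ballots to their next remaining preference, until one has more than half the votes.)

C

Round 1: A 8, B 7, C 6, D 4, E 0. E eliminated.
Round 2: A 8, B 7, C 6, D 4. D eliminated.
Round 3: A 8, B 7, C 10. B eliminated.
Round 4: A 8, C 17. C has a majority (≥13).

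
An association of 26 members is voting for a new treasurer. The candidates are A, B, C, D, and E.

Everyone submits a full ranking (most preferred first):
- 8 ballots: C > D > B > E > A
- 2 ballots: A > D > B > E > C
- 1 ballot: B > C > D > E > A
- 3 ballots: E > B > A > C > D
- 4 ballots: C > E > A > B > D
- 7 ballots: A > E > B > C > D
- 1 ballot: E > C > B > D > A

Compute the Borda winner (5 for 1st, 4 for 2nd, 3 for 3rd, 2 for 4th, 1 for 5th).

C

A: 8×1 + 2×5 + 1×1 + 3×3 + 4×3 + 7×5 + 1×1 = 76
B: 8×3 + 2×3 + 1×5 + 3×4 + 4×2 + 7×3 + 1×3 = 79
C: 8×5 + 2×1 + 1×4 + 3×2 + 4×5 + 7×2 + 1×4 = 90
D: 8×4 + 2×4 + 1×3 + 3×1 + 4×1 + 7×1 + 1×2 = 59
E: 8×2 + 2×2 + 1×2 + 3×5 + 4×4 + 7×4 + 1×5 = 86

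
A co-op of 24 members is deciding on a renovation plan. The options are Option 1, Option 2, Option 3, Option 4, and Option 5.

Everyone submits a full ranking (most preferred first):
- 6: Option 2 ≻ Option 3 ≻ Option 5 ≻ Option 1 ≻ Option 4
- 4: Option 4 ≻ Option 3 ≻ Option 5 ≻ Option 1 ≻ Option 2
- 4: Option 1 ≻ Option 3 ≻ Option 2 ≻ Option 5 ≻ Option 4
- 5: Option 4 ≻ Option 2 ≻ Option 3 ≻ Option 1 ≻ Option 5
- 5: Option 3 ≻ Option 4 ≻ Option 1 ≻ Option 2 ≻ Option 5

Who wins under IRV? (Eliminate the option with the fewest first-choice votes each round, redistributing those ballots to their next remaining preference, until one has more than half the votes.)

Option 3

Round 1: Option 1 4, Option 2 6, Option 3 5, Option 4 9, Option 5 0. Option 5 eliminated.
Round 2: Option 1 4, Option 2 6, Option 3 5, Option 4 9. Option 1 eliminated.
Round 3: Option 2 6, Option 3 9, Option 4 9. Option 2 eliminated.
Round 4: Option 3 15, Option 4 9. Option 3 has a majority (≥13).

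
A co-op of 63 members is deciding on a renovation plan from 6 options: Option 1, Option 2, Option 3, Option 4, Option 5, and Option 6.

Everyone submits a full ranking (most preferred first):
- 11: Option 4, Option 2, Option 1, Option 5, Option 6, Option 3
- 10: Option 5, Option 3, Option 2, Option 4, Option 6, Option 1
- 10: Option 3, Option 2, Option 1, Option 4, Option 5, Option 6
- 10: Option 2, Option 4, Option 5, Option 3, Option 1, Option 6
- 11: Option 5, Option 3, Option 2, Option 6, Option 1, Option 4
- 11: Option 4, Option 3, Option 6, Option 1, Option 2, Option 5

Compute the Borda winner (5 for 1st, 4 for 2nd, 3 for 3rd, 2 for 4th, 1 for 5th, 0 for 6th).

Option 1: 11×3 + 10×0 + 10×3 + 10×1 + 11×1 + 11×2 = 106
Option 2: 11×4 + 10×3 + 10×4 + 10×5 + 11×3 + 11×1 = 208
Option 3: 11×0 + 10×4 + 10×5 + 10×2 + 11×4 + 11×4 = 198
Option 4: 11×5 + 10×2 + 10×2 + 10×4 + 11×0 + 11×5 = 190
Option 5: 11×2 + 10×5 + 10×1 + 10×3 + 11×5 + 11×0 = 167
Option 6: 11×1 + 10×1 + 10×0 + 10×0 + 11×2 + 11×3 = 76

Option 2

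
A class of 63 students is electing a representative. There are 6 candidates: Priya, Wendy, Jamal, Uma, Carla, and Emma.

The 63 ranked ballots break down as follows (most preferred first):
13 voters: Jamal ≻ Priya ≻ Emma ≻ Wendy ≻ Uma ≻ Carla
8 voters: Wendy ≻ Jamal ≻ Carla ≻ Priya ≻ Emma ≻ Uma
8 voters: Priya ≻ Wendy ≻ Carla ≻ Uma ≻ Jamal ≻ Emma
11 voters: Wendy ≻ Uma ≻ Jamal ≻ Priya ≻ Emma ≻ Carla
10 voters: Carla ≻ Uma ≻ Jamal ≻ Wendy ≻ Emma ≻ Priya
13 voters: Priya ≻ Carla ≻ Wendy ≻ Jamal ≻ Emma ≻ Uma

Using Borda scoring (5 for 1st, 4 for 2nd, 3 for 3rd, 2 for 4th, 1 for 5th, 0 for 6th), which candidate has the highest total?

Wendy

Priya: 13×4 + 8×2 + 8×5 + 11×2 + 10×0 + 13×5 = 195
Wendy: 13×2 + 8×5 + 8×4 + 11×5 + 10×2 + 13×3 = 212
Jamal: 13×5 + 8×4 + 8×1 + 11×3 + 10×3 + 13×2 = 194
Uma: 13×1 + 8×0 + 8×2 + 11×4 + 10×4 + 13×0 = 113
Carla: 13×0 + 8×3 + 8×3 + 11×0 + 10×5 + 13×4 = 150
Emma: 13×3 + 8×1 + 8×0 + 11×1 + 10×1 + 13×1 = 81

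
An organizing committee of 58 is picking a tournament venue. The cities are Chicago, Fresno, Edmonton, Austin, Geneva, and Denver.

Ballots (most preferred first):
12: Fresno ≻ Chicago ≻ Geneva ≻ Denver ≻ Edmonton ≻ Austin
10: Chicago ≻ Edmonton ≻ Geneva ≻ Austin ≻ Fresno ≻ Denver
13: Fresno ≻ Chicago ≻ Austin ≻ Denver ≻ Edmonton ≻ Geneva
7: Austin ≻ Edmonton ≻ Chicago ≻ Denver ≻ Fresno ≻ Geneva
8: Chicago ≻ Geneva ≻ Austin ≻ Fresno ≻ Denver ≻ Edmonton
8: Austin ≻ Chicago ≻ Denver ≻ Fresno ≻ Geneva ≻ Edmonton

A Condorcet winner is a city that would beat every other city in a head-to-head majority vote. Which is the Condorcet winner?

Chicago vs Fresno: 33–25
Chicago vs Edmonton: 51–7
Chicago vs Austin: 43–15
Chicago vs Geneva: 58–0
Chicago vs Denver: 58–0
Chicago beats every other city.

Chicago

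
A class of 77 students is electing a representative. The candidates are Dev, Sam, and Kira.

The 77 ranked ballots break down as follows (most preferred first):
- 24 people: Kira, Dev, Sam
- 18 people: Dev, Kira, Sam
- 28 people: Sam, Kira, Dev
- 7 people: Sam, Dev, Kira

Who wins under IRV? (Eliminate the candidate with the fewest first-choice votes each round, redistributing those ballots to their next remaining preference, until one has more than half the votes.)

Round 1: Dev 18, Sam 35, Kira 24. Dev eliminated.
Round 2: Sam 35, Kira 42. Kira has a majority (≥39).

Kira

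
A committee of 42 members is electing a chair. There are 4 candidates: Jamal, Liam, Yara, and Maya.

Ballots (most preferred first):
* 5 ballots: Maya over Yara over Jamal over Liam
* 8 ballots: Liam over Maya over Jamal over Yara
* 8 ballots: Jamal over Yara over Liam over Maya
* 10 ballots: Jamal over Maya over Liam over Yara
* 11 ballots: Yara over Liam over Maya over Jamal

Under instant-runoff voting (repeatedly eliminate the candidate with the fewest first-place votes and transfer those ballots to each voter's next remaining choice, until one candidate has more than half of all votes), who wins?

Jamal

Round 1: Jamal 18, Liam 8, Yara 11, Maya 5. Maya eliminated.
Round 2: Jamal 18, Liam 8, Yara 16. Liam eliminated.
Round 3: Jamal 26, Yara 16. Jamal has a majority (≥22).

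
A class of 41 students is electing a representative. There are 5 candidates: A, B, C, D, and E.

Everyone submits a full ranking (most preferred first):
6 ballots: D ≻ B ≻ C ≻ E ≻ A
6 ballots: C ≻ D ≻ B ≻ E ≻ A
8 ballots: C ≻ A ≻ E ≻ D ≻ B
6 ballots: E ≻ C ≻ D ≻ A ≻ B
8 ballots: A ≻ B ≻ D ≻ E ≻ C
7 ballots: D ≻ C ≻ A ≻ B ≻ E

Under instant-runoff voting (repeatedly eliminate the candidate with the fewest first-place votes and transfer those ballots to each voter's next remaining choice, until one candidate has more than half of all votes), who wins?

D

Round 1: A 8, B 0, C 14, D 13, E 6. B eliminated.
Round 2: A 8, C 14, D 13, E 6. E eliminated.
Round 3: A 8, C 20, D 13. A eliminated.
Round 4: C 20, D 21. D has a majority (≥21).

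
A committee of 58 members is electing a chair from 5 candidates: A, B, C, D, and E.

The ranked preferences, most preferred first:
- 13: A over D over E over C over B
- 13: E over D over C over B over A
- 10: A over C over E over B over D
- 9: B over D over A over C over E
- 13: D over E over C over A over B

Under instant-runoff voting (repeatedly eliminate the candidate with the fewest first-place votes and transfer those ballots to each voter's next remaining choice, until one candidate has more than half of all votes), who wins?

Round 1: A 23, B 9, C 0, D 13, E 13. C eliminated.
Round 2: A 23, B 9, D 13, E 13. B eliminated.
Round 3: A 23, D 22, E 13. E eliminated.
Round 4: A 23, D 35. D has a majority (≥30).

D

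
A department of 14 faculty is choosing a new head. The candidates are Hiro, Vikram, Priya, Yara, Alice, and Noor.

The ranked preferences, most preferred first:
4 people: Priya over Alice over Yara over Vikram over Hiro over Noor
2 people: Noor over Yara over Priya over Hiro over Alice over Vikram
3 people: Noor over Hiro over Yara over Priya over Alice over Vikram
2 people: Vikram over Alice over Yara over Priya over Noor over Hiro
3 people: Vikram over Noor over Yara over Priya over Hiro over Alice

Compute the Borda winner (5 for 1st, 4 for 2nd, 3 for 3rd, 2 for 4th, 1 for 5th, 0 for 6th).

Yara

Hiro: 4×1 + 2×2 + 3×4 + 2×0 + 3×1 = 23
Vikram: 4×2 + 2×0 + 3×0 + 2×5 + 3×5 = 33
Priya: 4×5 + 2×3 + 3×2 + 2×2 + 3×2 = 42
Yara: 4×3 + 2×4 + 3×3 + 2×3 + 3×3 = 44
Alice: 4×4 + 2×1 + 3×1 + 2×4 + 3×0 = 29
Noor: 4×0 + 2×5 + 3×5 + 2×1 + 3×4 = 39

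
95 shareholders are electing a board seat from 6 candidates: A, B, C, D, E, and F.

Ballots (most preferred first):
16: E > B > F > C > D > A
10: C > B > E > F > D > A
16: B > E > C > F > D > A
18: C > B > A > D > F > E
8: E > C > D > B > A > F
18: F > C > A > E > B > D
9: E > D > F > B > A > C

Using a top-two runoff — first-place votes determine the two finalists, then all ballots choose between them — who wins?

Round 1 first-place votes: A 0, B 16, C 28, D 0, E 33, F 18. E and C advance.
Runoff: E is ranked above C on 49 ballots, C above E on 46.

E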